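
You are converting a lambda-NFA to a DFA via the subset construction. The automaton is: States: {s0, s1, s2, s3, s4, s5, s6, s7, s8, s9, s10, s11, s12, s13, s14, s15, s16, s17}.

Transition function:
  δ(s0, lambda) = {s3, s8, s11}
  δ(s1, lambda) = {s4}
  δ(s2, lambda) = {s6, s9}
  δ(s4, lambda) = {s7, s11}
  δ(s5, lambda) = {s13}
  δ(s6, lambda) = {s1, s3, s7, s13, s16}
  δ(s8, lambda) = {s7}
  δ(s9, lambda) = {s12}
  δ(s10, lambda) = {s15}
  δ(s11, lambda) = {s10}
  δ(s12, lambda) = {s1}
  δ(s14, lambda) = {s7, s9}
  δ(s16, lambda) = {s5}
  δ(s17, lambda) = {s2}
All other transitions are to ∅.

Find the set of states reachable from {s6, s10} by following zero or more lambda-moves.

{s1, s3, s4, s5, s6, s7, s10, s11, s13, s15, s16}

Start with {s6, s10}.
From s6 via lambda: add s1, s3, s7, s13, s16.
From s10 via lambda: add s15.
From s1 via lambda: add s4.
From s16 via lambda: add s5.
From s4 via lambda: add s11.
No new states can be added; the closed set is {s1, s3, s4, s5, s6, s7, s10, s11, s13, s15, s16}.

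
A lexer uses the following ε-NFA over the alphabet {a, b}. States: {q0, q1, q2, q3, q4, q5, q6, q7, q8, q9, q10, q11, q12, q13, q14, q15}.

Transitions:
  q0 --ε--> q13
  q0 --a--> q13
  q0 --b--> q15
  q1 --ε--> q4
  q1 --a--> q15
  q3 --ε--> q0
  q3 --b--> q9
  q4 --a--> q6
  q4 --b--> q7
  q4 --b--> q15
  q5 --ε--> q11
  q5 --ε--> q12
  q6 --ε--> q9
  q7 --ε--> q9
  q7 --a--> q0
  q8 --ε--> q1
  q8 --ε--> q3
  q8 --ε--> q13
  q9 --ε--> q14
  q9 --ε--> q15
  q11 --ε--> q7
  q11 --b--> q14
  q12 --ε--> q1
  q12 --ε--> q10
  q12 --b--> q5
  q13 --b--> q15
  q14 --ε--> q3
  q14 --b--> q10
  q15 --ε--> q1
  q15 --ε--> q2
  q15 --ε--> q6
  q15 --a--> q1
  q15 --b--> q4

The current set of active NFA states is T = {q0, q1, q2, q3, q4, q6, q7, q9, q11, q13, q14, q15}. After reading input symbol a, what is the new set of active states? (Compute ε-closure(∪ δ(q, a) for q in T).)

q0 on a → {q13}.
q1 on a → {q15}.
q4 on a → {q6}.
q7 on a → {q0}.
q15 on a → {q1}.
No a-transition from q2, q3, q6, q9, q11, q13, q14.
Union after reading a: {q0, q1, q6, q13, q15}.
Now take the ε-closure:
From q1 via ε: add q4.
From q6 via ε: add q9.
From q15 via ε: add q2.
From q9 via ε: add q14.
From q14 via ε: add q3.
No new states can be added; the closed set is {q0, q1, q2, q3, q4, q6, q9, q13, q14, q15}.

{q0, q1, q2, q3, q4, q6, q9, q13, q14, q15}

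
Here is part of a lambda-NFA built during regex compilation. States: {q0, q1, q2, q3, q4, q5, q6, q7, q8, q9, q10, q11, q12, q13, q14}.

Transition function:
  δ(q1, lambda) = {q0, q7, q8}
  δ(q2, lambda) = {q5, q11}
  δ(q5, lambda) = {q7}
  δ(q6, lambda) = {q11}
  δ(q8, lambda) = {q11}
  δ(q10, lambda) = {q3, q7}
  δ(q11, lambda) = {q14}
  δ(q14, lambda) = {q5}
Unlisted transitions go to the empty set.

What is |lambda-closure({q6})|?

5

Start with {q6}.
From q6 via lambda: add q11.
From q11 via lambda: add q14.
From q14 via lambda: add q5.
From q5 via lambda: add q7.
lambda-closure = {q5, q6, q7, q11, q14}, which has 5 states.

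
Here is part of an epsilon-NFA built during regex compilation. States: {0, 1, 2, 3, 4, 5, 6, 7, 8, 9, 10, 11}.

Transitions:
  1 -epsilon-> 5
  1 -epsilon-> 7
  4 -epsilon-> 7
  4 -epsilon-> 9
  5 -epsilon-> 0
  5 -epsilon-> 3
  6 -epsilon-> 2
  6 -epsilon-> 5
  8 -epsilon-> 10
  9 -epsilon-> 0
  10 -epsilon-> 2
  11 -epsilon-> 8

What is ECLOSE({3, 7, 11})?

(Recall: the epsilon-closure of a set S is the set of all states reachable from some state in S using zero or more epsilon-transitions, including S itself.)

{2, 3, 7, 8, 10, 11}

Start with {3, 7, 11}.
From 11 via epsilon: add 8.
From 8 via epsilon: add 10.
From 10 via epsilon: add 2.
No new states can be added; the closed set is {2, 3, 7, 8, 10, 11}.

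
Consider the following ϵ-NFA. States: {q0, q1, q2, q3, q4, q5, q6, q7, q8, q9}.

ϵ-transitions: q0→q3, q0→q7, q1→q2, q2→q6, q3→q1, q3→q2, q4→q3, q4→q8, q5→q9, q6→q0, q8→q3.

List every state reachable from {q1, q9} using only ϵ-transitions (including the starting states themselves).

{q0, q1, q2, q3, q6, q7, q9}

Start with {q1, q9}.
From q1 via ϵ: add q2.
From q2 via ϵ: add q6.
From q6 via ϵ: add q0.
From q0 via ϵ: add q3, q7.
No new states can be added; the closed set is {q0, q1, q2, q3, q6, q7, q9}.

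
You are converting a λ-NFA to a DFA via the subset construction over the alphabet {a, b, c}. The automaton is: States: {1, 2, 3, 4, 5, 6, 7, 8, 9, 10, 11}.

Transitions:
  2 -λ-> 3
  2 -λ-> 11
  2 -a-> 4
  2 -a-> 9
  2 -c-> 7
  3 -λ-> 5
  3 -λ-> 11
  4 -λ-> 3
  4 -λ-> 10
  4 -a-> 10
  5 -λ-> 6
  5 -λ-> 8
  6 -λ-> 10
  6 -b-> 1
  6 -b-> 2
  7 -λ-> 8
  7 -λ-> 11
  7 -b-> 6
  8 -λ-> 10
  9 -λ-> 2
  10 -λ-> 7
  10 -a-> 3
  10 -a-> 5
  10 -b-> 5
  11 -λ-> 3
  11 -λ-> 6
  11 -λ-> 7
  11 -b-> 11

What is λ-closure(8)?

{3, 5, 6, 7, 8, 10, 11}

Start with {8}.
From 8 via λ: add 10.
From 10 via λ: add 7.
From 7 via λ: add 11.
From 11 via λ: add 3, 6.
From 3 via λ: add 5.
No new states can be added; the closed set is {3, 5, 6, 7, 8, 10, 11}.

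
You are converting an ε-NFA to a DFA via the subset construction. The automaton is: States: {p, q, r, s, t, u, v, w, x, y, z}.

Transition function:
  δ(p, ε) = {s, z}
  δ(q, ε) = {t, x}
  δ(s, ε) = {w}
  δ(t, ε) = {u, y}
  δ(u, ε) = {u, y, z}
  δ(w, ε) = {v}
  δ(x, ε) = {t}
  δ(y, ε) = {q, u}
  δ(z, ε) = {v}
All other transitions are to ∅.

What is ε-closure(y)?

{q, t, u, v, x, y, z}

Start with {y}.
From y via ε: add q, u.
From q via ε: add t, x.
From u via ε: add z.
From z via ε: add v.
No new states can be added; the closed set is {q, t, u, v, x, y, z}.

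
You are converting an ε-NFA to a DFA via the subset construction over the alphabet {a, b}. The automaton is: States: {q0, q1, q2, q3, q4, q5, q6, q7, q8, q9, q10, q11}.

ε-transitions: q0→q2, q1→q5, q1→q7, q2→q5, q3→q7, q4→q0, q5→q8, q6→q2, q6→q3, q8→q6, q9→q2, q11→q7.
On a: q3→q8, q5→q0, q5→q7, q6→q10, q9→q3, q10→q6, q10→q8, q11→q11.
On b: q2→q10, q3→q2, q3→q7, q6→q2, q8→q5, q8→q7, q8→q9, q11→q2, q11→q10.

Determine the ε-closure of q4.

{q0, q2, q3, q4, q5, q6, q7, q8}

Start with {q4}.
From q4 via ε: add q0.
From q0 via ε: add q2.
From q2 via ε: add q5.
From q5 via ε: add q8.
From q8 via ε: add q6.
From q6 via ε: add q3.
From q3 via ε: add q7.
No new states can be added; the closed set is {q0, q2, q3, q4, q5, q6, q7, q8}.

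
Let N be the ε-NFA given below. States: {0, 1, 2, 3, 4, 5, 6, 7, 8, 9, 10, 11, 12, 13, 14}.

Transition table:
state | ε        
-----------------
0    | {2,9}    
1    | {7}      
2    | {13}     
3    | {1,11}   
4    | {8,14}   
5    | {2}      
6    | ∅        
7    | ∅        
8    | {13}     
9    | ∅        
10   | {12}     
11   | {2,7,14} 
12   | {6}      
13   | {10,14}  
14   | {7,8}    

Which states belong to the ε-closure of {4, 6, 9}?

{4, 6, 7, 8, 9, 10, 12, 13, 14}

Start with {4, 6, 9}.
From 4 via ε: add 8, 14.
From 8 via ε: add 13.
From 14 via ε: add 7.
From 13 via ε: add 10.
From 10 via ε: add 12.
No new states can be added; the closed set is {4, 6, 7, 8, 9, 10, 12, 13, 14}.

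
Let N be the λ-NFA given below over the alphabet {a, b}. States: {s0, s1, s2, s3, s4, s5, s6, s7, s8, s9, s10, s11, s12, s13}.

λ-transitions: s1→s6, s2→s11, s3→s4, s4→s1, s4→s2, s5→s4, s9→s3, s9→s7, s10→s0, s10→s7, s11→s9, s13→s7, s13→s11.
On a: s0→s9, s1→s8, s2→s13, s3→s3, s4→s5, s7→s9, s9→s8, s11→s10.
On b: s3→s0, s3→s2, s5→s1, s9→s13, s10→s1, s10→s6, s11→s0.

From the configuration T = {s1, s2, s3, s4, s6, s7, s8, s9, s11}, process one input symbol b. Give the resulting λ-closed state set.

s3 on b → {s0, s2}.
s9 on b → {s13}.
s11 on b → {s0}.
No b-transition from s1, s2, s4, s6, s7, s8.
Union after reading b: {s0, s2, s13}.
Now take the λ-closure:
From s2 via λ: add s11.
From s13 via λ: add s7.
From s11 via λ: add s9.
From s9 via λ: add s3.
From s3 via λ: add s4.
From s4 via λ: add s1.
From s1 via λ: add s6.
No new states can be added; the closed set is {s0, s1, s2, s3, s4, s6, s7, s9, s11, s13}.

{s0, s1, s2, s3, s4, s6, s7, s9, s11, s13}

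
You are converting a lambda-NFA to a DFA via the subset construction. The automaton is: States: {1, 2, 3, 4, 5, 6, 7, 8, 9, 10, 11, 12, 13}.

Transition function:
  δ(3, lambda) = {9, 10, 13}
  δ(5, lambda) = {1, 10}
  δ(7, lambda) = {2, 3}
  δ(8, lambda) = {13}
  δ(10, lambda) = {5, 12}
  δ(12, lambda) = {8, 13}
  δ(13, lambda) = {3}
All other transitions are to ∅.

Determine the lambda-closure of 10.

{1, 3, 5, 8, 9, 10, 12, 13}

Start with {10}.
From 10 via lambda: add 5, 12.
From 5 via lambda: add 1.
From 12 via lambda: add 8, 13.
From 13 via lambda: add 3.
From 3 via lambda: add 9.
No new states can be added; the closed set is {1, 3, 5, 8, 9, 10, 12, 13}.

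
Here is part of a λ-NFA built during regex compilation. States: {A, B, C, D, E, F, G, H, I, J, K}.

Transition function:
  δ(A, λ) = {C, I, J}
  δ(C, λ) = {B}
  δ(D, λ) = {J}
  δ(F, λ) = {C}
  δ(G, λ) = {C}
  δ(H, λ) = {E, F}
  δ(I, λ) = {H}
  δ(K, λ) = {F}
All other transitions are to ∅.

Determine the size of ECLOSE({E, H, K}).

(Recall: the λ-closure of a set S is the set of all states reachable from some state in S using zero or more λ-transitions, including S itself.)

6

Start with {E, H, K}.
From H via λ: add F.
From F via λ: add C.
From C via λ: add B.
λ-closure = {B, C, E, F, H, K}, which has 6 states.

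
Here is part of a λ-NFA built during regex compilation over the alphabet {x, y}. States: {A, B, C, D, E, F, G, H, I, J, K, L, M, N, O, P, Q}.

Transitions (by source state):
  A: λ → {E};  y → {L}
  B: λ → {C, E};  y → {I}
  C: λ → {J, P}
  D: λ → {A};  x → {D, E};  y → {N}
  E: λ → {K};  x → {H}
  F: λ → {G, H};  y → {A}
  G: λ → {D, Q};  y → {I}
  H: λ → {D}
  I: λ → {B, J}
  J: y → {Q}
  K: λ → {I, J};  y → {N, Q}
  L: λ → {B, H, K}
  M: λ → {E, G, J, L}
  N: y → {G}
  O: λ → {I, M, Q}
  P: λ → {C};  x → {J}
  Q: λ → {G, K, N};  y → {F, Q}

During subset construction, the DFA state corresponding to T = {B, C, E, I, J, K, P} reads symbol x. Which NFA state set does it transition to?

E on x → {H}.
P on x → {J}.
No x-transition from B, C, I, J, K.
Union after reading x: {H, J}.
Now take the λ-closure:
From H via λ: add D.
From D via λ: add A.
From A via λ: add E.
From E via λ: add K.
From K via λ: add I.
From I via λ: add B.
From B via λ: add C.
From C via λ: add P.
No new states can be added; the closed set is {A, B, C, D, E, H, I, J, K, P}.

{A, B, C, D, E, H, I, J, K, P}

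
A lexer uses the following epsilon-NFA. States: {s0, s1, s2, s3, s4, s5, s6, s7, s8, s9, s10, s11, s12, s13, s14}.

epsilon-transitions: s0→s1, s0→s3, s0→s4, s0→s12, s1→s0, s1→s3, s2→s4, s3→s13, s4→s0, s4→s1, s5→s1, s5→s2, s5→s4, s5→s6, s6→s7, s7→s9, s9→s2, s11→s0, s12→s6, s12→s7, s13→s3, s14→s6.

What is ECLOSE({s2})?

Start with {s2}.
From s2 via epsilon: add s4.
From s4 via epsilon: add s0, s1.
From s0 via epsilon: add s3, s12.
From s3 via epsilon: add s13.
From s12 via epsilon: add s6, s7.
From s7 via epsilon: add s9.
No new states can be added; the closed set is {s0, s1, s2, s3, s4, s6, s7, s9, s12, s13}.

{s0, s1, s2, s3, s4, s6, s7, s9, s12, s13}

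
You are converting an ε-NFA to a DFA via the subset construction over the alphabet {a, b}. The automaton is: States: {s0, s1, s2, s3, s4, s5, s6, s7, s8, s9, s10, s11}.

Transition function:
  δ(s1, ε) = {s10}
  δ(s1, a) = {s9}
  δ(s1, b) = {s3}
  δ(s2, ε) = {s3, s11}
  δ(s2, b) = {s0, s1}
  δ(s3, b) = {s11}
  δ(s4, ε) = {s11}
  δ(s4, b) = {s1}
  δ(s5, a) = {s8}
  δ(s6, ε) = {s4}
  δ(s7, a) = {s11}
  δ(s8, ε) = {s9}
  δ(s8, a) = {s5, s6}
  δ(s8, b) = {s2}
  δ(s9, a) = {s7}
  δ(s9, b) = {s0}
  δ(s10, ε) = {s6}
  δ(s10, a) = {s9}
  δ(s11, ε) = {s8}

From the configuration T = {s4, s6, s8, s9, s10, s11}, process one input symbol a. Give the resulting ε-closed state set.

s8 on a → {s5, s6}.
s9 on a → {s7}.
s10 on a → {s9}.
No a-transition from s4, s6, s11.
Union after reading a: {s5, s6, s7, s9}.
Now take the ε-closure:
From s6 via ε: add s4.
From s4 via ε: add s11.
From s11 via ε: add s8.
No new states can be added; the closed set is {s4, s5, s6, s7, s8, s9, s11}.

{s4, s5, s6, s7, s8, s9, s11}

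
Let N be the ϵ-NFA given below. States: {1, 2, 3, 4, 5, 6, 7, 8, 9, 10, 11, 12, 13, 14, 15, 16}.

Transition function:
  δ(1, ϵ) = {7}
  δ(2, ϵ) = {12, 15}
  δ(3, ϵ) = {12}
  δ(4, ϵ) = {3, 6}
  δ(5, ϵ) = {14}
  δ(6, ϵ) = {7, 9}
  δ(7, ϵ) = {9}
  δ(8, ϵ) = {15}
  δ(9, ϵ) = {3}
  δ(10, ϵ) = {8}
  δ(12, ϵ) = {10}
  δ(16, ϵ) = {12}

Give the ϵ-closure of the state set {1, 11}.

{1, 3, 7, 8, 9, 10, 11, 12, 15}

Start with {1, 11}.
From 1 via ϵ: add 7.
From 7 via ϵ: add 9.
From 9 via ϵ: add 3.
From 3 via ϵ: add 12.
From 12 via ϵ: add 10.
From 10 via ϵ: add 8.
From 8 via ϵ: add 15.
No new states can be added; the closed set is {1, 3, 7, 8, 9, 10, 11, 12, 15}.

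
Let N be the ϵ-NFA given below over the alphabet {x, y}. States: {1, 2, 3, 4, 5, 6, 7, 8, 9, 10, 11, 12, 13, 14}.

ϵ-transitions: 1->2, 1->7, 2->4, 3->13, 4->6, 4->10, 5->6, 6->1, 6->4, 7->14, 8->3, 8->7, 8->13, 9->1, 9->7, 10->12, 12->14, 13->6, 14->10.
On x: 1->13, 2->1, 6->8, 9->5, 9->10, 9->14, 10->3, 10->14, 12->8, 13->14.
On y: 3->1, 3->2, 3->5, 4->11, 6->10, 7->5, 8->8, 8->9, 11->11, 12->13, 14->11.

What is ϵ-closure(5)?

{1, 2, 4, 5, 6, 7, 10, 12, 14}

Start with {5}.
From 5 via ϵ: add 6.
From 6 via ϵ: add 1, 4.
From 1 via ϵ: add 2, 7.
From 4 via ϵ: add 10.
From 7 via ϵ: add 14.
From 10 via ϵ: add 12.
No new states can be added; the closed set is {1, 2, 4, 5, 6, 7, 10, 12, 14}.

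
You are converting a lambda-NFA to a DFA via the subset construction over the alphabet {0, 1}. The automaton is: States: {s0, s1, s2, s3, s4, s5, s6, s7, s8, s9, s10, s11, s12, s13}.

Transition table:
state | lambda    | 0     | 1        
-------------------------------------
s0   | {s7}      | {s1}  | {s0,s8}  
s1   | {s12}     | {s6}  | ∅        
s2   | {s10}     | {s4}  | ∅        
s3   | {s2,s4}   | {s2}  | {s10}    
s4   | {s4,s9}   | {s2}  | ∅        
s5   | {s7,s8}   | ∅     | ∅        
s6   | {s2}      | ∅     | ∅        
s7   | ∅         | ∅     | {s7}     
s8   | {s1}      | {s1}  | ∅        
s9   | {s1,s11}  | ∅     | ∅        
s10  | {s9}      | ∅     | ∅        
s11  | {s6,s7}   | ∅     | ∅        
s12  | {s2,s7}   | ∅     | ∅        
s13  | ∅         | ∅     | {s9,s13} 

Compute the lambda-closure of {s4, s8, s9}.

Start with {s4, s8, s9}.
From s8 via lambda: add s1.
From s9 via lambda: add s11.
From s1 via lambda: add s12.
From s11 via lambda: add s6, s7.
From s6 via lambda: add s2.
From s2 via lambda: add s10.
No new states can be added; the closed set is {s1, s2, s4, s6, s7, s8, s9, s10, s11, s12}.

{s1, s2, s4, s6, s7, s8, s9, s10, s11, s12}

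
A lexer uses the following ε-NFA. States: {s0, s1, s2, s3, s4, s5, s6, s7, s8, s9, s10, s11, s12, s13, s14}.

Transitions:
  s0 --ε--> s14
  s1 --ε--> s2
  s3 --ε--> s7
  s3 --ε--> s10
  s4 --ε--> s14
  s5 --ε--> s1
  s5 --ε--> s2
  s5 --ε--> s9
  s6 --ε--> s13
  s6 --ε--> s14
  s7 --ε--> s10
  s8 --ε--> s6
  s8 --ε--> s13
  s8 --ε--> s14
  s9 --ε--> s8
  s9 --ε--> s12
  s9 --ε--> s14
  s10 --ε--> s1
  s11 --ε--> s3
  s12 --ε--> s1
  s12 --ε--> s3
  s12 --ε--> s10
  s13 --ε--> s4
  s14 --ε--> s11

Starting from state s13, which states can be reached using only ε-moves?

Start with {s13}.
From s13 via ε: add s4.
From s4 via ε: add s14.
From s14 via ε: add s11.
From s11 via ε: add s3.
From s3 via ε: add s7, s10.
From s10 via ε: add s1.
From s1 via ε: add s2.
No new states can be added; the closed set is {s1, s2, s3, s4, s7, s10, s11, s13, s14}.

{s1, s2, s3, s4, s7, s10, s11, s13, s14}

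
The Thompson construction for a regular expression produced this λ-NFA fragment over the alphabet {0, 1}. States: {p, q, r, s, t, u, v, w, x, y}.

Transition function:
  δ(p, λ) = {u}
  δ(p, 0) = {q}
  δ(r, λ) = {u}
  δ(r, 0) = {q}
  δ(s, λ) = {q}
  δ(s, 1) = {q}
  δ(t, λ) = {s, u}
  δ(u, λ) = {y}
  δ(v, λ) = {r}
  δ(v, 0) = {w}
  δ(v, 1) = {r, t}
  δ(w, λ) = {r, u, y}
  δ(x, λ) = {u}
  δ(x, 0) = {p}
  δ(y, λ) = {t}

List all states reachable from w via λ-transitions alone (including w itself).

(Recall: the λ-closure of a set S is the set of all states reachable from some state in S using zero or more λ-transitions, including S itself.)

Start with {w}.
From w via λ: add r, u, y.
From y via λ: add t.
From t via λ: add s.
From s via λ: add q.
No new states can be added; the closed set is {q, r, s, t, u, w, y}.

{q, r, s, t, u, w, y}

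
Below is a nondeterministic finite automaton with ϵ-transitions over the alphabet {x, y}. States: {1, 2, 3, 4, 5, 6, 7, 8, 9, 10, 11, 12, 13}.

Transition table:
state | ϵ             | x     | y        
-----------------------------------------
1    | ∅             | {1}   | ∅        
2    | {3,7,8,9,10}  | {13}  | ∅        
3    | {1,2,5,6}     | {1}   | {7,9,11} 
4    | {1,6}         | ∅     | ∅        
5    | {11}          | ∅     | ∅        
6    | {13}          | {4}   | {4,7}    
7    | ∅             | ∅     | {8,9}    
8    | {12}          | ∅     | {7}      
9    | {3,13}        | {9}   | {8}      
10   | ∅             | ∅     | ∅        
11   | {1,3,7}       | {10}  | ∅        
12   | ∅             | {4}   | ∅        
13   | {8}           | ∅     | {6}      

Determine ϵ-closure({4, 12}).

{1, 4, 6, 8, 12, 13}

Start with {4, 12}.
From 4 via ϵ: add 1, 6.
From 6 via ϵ: add 13.
From 13 via ϵ: add 8.
No new states can be added; the closed set is {1, 4, 6, 8, 12, 13}.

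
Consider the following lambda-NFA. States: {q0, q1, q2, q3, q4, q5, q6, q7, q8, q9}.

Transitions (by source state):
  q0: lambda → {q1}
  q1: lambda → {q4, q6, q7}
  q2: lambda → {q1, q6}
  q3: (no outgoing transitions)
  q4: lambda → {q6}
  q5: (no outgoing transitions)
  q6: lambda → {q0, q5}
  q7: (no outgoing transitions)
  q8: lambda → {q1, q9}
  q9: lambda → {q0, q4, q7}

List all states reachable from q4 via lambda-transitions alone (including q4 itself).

{q0, q1, q4, q5, q6, q7}

Start with {q4}.
From q4 via lambda: add q6.
From q6 via lambda: add q0, q5.
From q0 via lambda: add q1.
From q1 via lambda: add q7.
No new states can be added; the closed set is {q0, q1, q4, q5, q6, q7}.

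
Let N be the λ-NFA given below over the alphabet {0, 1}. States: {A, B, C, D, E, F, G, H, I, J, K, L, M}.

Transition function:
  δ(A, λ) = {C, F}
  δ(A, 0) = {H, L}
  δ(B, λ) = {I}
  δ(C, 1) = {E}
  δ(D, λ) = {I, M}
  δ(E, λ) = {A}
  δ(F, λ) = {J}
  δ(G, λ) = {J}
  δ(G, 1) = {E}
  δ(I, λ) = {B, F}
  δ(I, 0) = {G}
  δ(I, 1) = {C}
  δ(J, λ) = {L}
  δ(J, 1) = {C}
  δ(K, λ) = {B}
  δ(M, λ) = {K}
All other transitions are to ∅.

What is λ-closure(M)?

{B, F, I, J, K, L, M}

Start with {M}.
From M via λ: add K.
From K via λ: add B.
From B via λ: add I.
From I via λ: add F.
From F via λ: add J.
From J via λ: add L.
No new states can be added; the closed set is {B, F, I, J, K, L, M}.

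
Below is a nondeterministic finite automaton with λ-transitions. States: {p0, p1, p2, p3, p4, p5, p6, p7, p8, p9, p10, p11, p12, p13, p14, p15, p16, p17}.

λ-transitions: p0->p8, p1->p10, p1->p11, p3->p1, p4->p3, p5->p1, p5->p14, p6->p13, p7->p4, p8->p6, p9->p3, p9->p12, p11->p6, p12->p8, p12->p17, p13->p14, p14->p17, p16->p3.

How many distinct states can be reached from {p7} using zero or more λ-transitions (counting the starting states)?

10

Start with {p7}.
From p7 via λ: add p4.
From p4 via λ: add p3.
From p3 via λ: add p1.
From p1 via λ: add p10, p11.
From p11 via λ: add p6.
From p6 via λ: add p13.
From p13 via λ: add p14.
From p14 via λ: add p17.
λ-closure = {p1, p3, p4, p6, p7, p10, p11, p13, p14, p17}, which has 10 states.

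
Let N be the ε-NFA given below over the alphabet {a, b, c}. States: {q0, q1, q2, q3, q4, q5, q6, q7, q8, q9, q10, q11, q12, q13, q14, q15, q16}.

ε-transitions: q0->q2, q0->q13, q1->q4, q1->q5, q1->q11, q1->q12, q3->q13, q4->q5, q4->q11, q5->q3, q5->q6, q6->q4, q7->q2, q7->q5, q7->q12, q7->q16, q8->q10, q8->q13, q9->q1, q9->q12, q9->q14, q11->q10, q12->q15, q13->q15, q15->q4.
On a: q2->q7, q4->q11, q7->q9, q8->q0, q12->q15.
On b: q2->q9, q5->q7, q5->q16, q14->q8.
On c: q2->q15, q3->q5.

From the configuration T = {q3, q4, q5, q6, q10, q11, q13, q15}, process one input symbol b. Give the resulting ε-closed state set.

q5 on b → {q7, q16}.
No b-transition from q3, q4, q6, q10, q11, q13, q15.
Union after reading b: {q7, q16}.
Now take the ε-closure:
From q7 via ε: add q2, q5, q12.
From q5 via ε: add q3, q6.
From q12 via ε: add q15.
From q3 via ε: add q13.
From q6 via ε: add q4.
From q4 via ε: add q11.
From q11 via ε: add q10.
No new states can be added; the closed set is {q2, q3, q4, q5, q6, q7, q10, q11, q12, q13, q15, q16}.

{q2, q3, q4, q5, q6, q7, q10, q11, q12, q13, q15, q16}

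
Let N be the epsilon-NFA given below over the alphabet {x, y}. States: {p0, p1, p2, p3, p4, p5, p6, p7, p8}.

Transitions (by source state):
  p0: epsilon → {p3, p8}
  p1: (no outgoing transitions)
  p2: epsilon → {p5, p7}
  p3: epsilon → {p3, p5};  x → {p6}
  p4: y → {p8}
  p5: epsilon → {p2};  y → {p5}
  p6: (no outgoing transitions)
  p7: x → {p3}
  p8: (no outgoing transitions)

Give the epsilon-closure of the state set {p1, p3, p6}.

{p1, p2, p3, p5, p6, p7}

Start with {p1, p3, p6}.
From p3 via epsilon: add p5.
From p5 via epsilon: add p2.
From p2 via epsilon: add p7.
No new states can be added; the closed set is {p1, p2, p3, p5, p6, p7}.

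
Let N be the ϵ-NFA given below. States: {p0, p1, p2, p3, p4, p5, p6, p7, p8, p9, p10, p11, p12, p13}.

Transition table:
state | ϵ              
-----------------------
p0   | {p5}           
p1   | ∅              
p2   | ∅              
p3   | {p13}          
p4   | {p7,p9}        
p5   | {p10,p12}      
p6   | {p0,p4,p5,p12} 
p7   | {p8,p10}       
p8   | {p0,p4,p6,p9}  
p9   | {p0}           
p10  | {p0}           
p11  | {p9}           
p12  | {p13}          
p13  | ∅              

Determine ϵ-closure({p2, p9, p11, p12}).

Start with {p2, p9, p11, p12}.
From p9 via ϵ: add p0.
From p12 via ϵ: add p13.
From p0 via ϵ: add p5.
From p5 via ϵ: add p10.
No new states can be added; the closed set is {p0, p2, p5, p9, p10, p11, p12, p13}.

{p0, p2, p5, p9, p10, p11, p12, p13}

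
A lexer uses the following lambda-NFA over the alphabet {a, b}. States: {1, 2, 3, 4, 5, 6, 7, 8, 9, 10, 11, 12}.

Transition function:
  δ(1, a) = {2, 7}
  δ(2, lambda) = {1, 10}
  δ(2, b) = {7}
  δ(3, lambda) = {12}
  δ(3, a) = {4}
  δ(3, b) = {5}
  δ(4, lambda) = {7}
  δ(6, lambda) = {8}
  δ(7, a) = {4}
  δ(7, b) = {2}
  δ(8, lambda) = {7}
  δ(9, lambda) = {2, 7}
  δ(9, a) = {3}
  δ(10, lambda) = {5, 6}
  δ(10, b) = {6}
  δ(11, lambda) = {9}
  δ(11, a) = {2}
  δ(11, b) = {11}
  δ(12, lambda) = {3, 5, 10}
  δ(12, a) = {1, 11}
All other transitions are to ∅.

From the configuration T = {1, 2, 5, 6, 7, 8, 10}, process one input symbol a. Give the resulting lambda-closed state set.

{1, 2, 4, 5, 6, 7, 8, 10}

1 on a → {2, 7}.
7 on a → {4}.
No a-transition from 2, 5, 6, 8, 10.
Union after reading a: {2, 4, 7}.
Now take the lambda-closure:
From 2 via lambda: add 1, 10.
From 10 via lambda: add 5, 6.
From 6 via lambda: add 8.
No new states can be added; the closed set is {1, 2, 4, 5, 6, 7, 8, 10}.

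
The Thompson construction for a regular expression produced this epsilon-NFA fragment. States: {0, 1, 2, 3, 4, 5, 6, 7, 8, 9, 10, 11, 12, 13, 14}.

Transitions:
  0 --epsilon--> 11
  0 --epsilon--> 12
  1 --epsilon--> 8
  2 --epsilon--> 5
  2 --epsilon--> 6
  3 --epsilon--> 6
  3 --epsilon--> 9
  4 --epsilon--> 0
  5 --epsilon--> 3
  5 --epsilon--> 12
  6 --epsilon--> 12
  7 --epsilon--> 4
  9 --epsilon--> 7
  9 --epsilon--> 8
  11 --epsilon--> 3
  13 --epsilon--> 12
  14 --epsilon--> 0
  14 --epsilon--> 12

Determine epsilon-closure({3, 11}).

Start with {3, 11}.
From 3 via epsilon: add 6, 9.
From 6 via epsilon: add 12.
From 9 via epsilon: add 7, 8.
From 7 via epsilon: add 4.
From 4 via epsilon: add 0.
No new states can be added; the closed set is {0, 3, 4, 6, 7, 8, 9, 11, 12}.

{0, 3, 4, 6, 7, 8, 9, 11, 12}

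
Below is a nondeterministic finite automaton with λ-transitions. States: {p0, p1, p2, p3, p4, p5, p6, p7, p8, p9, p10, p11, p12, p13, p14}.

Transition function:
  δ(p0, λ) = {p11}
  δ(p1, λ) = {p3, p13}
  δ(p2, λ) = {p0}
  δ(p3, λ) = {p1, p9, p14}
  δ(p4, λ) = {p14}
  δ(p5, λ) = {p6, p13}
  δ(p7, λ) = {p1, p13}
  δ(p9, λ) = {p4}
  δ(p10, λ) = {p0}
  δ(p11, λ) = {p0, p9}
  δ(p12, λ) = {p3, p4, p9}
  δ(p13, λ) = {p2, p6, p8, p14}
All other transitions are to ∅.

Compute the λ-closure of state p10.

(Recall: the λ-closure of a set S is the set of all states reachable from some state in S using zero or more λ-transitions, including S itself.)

{p0, p4, p9, p10, p11, p14}

Start with {p10}.
From p10 via λ: add p0.
From p0 via λ: add p11.
From p11 via λ: add p9.
From p9 via λ: add p4.
From p4 via λ: add p14.
No new states can be added; the closed set is {p0, p4, p9, p10, p11, p14}.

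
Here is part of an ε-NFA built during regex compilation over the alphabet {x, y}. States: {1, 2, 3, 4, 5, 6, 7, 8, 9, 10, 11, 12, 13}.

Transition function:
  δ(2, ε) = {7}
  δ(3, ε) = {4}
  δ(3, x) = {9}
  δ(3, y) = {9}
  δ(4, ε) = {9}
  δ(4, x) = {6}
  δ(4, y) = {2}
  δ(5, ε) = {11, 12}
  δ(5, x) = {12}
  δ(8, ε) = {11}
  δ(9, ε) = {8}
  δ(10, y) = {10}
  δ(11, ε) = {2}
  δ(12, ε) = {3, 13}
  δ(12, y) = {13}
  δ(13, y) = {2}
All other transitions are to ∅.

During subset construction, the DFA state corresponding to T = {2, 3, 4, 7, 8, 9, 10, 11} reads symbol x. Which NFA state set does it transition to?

3 on x → {9}.
4 on x → {6}.
No x-transition from 2, 7, 8, 9, 10, 11.
Union after reading x: {6, 9}.
Now take the ε-closure:
From 9 via ε: add 8.
From 8 via ε: add 11.
From 11 via ε: add 2.
From 2 via ε: add 7.
No new states can be added; the closed set is {2, 6, 7, 8, 9, 11}.

{2, 6, 7, 8, 9, 11}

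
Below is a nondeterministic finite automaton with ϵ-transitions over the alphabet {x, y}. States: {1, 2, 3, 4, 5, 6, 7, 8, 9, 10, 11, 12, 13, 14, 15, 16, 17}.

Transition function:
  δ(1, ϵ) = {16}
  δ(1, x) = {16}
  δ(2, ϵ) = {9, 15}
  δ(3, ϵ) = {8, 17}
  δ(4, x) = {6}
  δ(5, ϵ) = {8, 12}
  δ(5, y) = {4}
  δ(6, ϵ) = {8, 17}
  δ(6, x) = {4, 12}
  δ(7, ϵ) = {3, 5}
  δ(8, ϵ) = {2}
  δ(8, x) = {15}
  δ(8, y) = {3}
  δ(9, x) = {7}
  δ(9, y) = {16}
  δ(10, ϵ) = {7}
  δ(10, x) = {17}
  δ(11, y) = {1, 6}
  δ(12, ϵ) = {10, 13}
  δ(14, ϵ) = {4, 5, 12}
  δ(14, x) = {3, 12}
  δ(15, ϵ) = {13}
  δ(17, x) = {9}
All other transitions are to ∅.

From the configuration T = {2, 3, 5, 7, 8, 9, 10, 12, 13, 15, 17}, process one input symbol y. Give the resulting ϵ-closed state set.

5 on y → {4}.
8 on y → {3}.
9 on y → {16}.
No y-transition from 2, 3, 7, 10, 12, 13, 15, 17.
Union after reading y: {3, 4, 16}.
Now take the ϵ-closure:
From 3 via ϵ: add 8, 17.
From 8 via ϵ: add 2.
From 2 via ϵ: add 9, 15.
From 15 via ϵ: add 13.
No new states can be added; the closed set is {2, 3, 4, 8, 9, 13, 15, 16, 17}.

{2, 3, 4, 8, 9, 13, 15, 16, 17}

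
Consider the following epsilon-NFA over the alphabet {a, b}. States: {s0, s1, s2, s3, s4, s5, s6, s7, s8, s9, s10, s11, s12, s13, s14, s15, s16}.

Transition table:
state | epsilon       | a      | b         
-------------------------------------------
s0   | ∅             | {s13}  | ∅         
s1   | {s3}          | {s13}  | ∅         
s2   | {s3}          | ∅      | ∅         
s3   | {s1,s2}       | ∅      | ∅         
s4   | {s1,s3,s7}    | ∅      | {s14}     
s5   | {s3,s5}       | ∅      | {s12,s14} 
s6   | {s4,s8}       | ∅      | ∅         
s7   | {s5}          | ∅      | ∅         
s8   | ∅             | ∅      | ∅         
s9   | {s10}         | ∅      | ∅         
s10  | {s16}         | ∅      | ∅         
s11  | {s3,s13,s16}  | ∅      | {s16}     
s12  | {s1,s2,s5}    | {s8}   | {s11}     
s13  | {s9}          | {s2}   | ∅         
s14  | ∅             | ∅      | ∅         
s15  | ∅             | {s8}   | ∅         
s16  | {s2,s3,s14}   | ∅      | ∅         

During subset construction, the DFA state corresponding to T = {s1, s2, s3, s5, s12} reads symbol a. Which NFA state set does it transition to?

s1 on a → {s13}.
s12 on a → {s8}.
No a-transition from s2, s3, s5.
Union after reading a: {s8, s13}.
Now take the epsilon-closure:
From s13 via epsilon: add s9.
From s9 via epsilon: add s10.
From s10 via epsilon: add s16.
From s16 via epsilon: add s2, s3, s14.
From s3 via epsilon: add s1.
No new states can be added; the closed set is {s1, s2, s3, s8, s9, s10, s13, s14, s16}.

{s1, s2, s3, s8, s9, s10, s13, s14, s16}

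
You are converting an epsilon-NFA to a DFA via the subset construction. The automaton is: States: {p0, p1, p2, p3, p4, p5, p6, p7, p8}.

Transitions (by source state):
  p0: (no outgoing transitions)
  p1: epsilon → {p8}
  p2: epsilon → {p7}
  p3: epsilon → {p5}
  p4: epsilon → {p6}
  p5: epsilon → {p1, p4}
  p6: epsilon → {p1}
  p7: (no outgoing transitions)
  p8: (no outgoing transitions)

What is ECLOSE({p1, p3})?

Start with {p1, p3}.
From p1 via epsilon: add p8.
From p3 via epsilon: add p5.
From p5 via epsilon: add p4.
From p4 via epsilon: add p6.
No new states can be added; the closed set is {p1, p3, p4, p5, p6, p8}.

{p1, p3, p4, p5, p6, p8}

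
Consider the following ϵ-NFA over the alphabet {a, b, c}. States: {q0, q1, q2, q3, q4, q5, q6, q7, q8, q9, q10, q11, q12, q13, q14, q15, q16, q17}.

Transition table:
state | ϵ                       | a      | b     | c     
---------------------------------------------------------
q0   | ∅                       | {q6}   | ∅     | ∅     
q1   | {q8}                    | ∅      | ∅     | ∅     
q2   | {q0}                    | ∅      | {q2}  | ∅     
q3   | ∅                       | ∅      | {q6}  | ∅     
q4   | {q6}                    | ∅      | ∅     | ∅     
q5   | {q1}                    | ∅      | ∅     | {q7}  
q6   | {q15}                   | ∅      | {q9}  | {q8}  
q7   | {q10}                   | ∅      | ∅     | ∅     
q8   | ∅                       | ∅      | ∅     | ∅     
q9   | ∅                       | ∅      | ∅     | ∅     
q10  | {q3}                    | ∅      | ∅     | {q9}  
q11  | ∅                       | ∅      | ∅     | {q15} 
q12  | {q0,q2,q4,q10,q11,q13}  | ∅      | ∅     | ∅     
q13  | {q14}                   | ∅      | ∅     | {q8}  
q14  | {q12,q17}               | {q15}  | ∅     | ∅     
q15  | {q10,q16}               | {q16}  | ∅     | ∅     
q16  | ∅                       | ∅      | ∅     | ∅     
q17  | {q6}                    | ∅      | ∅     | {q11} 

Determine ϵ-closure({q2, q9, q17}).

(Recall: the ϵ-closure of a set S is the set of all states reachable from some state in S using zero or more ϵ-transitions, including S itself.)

{q0, q2, q3, q6, q9, q10, q15, q16, q17}

Start with {q2, q9, q17}.
From q2 via ϵ: add q0.
From q17 via ϵ: add q6.
From q6 via ϵ: add q15.
From q15 via ϵ: add q10, q16.
From q10 via ϵ: add q3.
No new states can be added; the closed set is {q0, q2, q3, q6, q9, q10, q15, q16, q17}.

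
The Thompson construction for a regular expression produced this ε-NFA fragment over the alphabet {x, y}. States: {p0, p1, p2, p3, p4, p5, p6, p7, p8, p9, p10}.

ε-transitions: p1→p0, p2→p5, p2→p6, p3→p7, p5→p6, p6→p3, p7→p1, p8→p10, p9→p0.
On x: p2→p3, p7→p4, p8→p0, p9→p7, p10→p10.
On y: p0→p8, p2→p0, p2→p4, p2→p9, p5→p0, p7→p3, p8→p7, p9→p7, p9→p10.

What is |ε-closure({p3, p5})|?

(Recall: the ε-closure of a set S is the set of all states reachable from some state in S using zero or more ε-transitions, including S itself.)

6

Start with {p3, p5}.
From p3 via ε: add p7.
From p5 via ε: add p6.
From p7 via ε: add p1.
From p1 via ε: add p0.
ε-closure = {p0, p1, p3, p5, p6, p7}, which has 6 states.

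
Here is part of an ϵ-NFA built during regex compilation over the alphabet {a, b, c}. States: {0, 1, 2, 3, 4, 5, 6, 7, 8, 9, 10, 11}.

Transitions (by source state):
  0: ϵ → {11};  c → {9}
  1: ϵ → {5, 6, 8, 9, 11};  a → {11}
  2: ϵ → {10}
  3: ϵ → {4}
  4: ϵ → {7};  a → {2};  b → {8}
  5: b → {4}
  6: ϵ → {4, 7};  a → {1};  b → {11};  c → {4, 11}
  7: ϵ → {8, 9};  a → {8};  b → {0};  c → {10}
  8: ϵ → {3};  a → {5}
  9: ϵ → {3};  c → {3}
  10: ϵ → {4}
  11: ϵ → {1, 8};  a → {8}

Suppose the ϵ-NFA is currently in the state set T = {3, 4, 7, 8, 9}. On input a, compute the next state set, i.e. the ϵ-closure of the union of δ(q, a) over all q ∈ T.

{2, 3, 4, 5, 7, 8, 9, 10}

4 on a → {2}.
7 on a → {8}.
8 on a → {5}.
No a-transition from 3, 9.
Union after reading a: {2, 5, 8}.
Now take the ϵ-closure:
From 2 via ϵ: add 10.
From 8 via ϵ: add 3.
From 3 via ϵ: add 4.
From 4 via ϵ: add 7.
From 7 via ϵ: add 9.
No new states can be added; the closed set is {2, 3, 4, 5, 7, 8, 9, 10}.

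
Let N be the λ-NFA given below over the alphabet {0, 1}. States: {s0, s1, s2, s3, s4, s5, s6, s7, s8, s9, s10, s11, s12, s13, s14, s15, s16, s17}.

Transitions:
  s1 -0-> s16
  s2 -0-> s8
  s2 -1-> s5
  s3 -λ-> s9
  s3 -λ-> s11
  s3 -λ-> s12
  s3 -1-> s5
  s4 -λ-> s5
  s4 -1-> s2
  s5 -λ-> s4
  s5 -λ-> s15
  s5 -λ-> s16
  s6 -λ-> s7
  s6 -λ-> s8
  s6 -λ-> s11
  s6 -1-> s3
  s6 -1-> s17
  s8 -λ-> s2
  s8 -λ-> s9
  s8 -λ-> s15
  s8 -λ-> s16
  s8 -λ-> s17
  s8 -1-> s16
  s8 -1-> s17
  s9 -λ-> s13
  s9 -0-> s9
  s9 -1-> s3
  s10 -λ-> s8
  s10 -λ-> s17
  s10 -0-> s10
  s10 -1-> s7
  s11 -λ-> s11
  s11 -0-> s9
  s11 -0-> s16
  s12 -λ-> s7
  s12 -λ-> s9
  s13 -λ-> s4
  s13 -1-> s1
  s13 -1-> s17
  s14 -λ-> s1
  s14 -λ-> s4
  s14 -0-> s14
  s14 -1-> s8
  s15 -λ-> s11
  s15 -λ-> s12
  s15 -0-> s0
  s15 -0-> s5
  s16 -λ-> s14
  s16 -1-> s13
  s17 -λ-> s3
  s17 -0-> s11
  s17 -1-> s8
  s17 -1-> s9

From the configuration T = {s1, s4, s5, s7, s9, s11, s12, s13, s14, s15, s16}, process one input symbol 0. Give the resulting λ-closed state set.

s1 on 0 → {s16}.
s9 on 0 → {s9}.
s11 on 0 → {s9, s16}.
s14 on 0 → {s14}.
s15 on 0 → {s0, s5}.
No 0-transition from s4, s5, s7, s12, s13, s16.
Union after reading 0: {s0, s5, s9, s14, s16}.
Now take the λ-closure:
From s5 via λ: add s4, s15.
From s9 via λ: add s13.
From s14 via λ: add s1.
From s15 via λ: add s11, s12.
From s12 via λ: add s7.
No new states can be added; the closed set is {s0, s1, s4, s5, s7, s9, s11, s12, s13, s14, s15, s16}.

{s0, s1, s4, s5, s7, s9, s11, s12, s13, s14, s15, s16}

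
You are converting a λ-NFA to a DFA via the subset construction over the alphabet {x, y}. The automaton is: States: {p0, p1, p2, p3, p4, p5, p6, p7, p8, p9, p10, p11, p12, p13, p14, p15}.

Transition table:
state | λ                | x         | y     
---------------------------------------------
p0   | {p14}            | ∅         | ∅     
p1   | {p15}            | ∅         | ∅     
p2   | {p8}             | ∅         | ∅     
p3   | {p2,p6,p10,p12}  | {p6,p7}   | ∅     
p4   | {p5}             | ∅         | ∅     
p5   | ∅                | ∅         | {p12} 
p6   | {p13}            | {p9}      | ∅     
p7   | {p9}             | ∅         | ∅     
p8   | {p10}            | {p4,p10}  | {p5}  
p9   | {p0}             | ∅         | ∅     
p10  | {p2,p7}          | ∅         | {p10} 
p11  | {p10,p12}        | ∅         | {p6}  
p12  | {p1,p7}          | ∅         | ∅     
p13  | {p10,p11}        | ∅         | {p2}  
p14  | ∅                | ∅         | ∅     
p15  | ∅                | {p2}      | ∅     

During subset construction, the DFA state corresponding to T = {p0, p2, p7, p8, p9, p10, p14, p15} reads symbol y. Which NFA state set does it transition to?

p8 on y → {p5}.
p10 on y → {p10}.
No y-transition from p0, p2, p7, p9, p14, p15.
Union after reading y: {p5, p10}.
Now take the λ-closure:
From p10 via λ: add p2, p7.
From p2 via λ: add p8.
From p7 via λ: add p9.
From p9 via λ: add p0.
From p0 via λ: add p14.
No new states can be added; the closed set is {p0, p2, p5, p7, p8, p9, p10, p14}.

{p0, p2, p5, p7, p8, p9, p10, p14}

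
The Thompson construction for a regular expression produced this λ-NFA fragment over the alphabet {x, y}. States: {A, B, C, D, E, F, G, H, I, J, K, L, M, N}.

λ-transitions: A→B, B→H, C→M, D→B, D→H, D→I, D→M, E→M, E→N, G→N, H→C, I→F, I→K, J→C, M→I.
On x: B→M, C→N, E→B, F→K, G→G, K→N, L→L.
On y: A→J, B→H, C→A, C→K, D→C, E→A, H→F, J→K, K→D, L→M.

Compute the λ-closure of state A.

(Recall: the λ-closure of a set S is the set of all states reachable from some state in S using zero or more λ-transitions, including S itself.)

{A, B, C, F, H, I, K, M}

Start with {A}.
From A via λ: add B.
From B via λ: add H.
From H via λ: add C.
From C via λ: add M.
From M via λ: add I.
From I via λ: add F, K.
No new states can be added; the closed set is {A, B, C, F, H, I, K, M}.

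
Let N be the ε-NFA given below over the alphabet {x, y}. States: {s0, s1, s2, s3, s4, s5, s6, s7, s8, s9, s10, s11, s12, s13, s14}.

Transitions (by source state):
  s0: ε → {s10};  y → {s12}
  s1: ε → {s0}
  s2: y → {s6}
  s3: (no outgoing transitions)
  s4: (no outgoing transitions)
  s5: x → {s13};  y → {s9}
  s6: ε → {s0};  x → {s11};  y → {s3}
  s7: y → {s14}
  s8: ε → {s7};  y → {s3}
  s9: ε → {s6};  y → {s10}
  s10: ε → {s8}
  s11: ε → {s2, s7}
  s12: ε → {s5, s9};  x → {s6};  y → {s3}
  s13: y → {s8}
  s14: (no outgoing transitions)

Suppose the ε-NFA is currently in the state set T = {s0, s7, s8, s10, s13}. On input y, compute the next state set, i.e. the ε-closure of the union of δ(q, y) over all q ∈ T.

s0 on y → {s12}.
s7 on y → {s14}.
s8 on y → {s3}.
s13 on y → {s8}.
No y-transition from s10.
Union after reading y: {s3, s8, s12, s14}.
Now take the ε-closure:
From s8 via ε: add s7.
From s12 via ε: add s5, s9.
From s9 via ε: add s6.
From s6 via ε: add s0.
From s0 via ε: add s10.
No new states can be added; the closed set is {s0, s3, s5, s6, s7, s8, s9, s10, s12, s14}.

{s0, s3, s5, s6, s7, s8, s9, s10, s12, s14}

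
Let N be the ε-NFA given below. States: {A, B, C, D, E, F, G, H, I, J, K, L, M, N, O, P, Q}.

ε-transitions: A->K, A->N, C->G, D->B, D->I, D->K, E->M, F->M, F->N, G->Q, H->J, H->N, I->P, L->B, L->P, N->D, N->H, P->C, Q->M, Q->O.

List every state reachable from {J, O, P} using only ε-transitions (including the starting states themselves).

{C, G, J, M, O, P, Q}

Start with {J, O, P}.
From P via ε: add C.
From C via ε: add G.
From G via ε: add Q.
From Q via ε: add M.
No new states can be added; the closed set is {C, G, J, M, O, P, Q}.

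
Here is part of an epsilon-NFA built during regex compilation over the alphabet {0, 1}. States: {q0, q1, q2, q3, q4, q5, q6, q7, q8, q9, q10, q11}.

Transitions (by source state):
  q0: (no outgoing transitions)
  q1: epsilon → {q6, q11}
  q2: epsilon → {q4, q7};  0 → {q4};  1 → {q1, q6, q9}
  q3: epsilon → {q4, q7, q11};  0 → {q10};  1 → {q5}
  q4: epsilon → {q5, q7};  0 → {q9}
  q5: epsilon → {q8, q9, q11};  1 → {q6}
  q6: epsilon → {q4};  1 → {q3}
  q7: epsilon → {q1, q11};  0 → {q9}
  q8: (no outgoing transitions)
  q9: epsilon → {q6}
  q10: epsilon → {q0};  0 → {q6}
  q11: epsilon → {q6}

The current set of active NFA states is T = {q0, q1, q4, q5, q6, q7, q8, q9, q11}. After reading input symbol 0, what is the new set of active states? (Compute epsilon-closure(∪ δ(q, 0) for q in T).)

q4 on 0 → {q9}.
q7 on 0 → {q9}.
No 0-transition from q0, q1, q5, q6, q8, q9, q11.
Union after reading 0: {q9}.
Now take the epsilon-closure:
From q9 via epsilon: add q6.
From q6 via epsilon: add q4.
From q4 via epsilon: add q5, q7.
From q5 via epsilon: add q8, q11.
From q7 via epsilon: add q1.
No new states can be added; the closed set is {q1, q4, q5, q6, q7, q8, q9, q11}.

{q1, q4, q5, q6, q7, q8, q9, q11}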